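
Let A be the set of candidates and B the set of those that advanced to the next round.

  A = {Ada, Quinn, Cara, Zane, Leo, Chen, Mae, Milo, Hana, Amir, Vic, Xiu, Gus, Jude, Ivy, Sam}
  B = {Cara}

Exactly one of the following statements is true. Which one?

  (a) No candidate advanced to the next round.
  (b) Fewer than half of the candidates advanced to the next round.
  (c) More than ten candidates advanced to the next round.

(b)

|A| = 16, |A ∩ B| = 1, |A ∖ B| = 15.
(a) requires A ∩ B = ∅ (|A ∩ B| = 0): false.
(b) requires |A ∩ B| < |A ∖ B|: true.
(c) requires |A ∩ B| > 10: false.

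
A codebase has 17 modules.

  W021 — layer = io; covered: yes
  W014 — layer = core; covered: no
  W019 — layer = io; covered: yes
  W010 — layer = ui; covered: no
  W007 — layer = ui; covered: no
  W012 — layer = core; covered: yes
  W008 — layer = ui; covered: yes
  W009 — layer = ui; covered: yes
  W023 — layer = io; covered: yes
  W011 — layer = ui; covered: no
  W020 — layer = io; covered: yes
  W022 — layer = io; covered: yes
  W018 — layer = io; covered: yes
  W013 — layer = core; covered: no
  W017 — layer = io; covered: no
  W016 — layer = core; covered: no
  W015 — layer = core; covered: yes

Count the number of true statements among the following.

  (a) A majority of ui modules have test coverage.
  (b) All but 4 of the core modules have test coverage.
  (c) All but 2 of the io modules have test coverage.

(a) ui: |A| = 5, |A ∩ B| = 2; needs |A ∩ B| > |A ∖ B| — false.
(b) core: |A| = 5, |A ∩ B| = 2; needs |A ∖ B| = 4 — false.
(c) io: |A| = 7, |A ∩ B| = 6; needs |A ∖ B| = 2 — false.

0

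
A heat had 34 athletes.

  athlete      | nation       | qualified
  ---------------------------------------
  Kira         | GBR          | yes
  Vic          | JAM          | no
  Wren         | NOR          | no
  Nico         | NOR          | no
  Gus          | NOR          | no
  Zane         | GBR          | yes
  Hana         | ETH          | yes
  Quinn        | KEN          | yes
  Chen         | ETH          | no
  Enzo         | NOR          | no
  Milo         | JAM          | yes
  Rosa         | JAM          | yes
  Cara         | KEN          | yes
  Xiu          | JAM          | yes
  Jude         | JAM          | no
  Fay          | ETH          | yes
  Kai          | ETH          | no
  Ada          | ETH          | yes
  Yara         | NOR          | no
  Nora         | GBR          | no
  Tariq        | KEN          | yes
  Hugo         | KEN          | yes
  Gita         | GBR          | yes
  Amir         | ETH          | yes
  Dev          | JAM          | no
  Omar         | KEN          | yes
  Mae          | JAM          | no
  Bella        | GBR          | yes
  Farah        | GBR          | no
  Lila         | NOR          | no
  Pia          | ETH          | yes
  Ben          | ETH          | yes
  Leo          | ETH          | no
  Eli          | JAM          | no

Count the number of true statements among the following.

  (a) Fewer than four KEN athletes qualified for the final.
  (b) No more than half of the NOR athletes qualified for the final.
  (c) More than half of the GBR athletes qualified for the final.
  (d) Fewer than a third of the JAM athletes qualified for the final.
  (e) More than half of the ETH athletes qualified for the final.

(a) KEN: |A| = 5, |A ∩ B| = 5; needs |A ∩ B| < 4 — false.
(b) NOR: |A| = 6, |A ∩ B| = 0; needs |A ∩ B| ≤ |A ∖ B| — true.
(c) GBR: |A| = 6, |A ∩ B| = 4; needs |A ∩ B| > |A ∖ B| — true.
(d) JAM: |A| = 8, |A ∩ B| = 3; needs |A ∩ B| / |A| < 1/3 — false.
(e) ETH: |A| = 9, |A ∩ B| = 6; needs |A ∩ B| > |A ∖ B| — true.

3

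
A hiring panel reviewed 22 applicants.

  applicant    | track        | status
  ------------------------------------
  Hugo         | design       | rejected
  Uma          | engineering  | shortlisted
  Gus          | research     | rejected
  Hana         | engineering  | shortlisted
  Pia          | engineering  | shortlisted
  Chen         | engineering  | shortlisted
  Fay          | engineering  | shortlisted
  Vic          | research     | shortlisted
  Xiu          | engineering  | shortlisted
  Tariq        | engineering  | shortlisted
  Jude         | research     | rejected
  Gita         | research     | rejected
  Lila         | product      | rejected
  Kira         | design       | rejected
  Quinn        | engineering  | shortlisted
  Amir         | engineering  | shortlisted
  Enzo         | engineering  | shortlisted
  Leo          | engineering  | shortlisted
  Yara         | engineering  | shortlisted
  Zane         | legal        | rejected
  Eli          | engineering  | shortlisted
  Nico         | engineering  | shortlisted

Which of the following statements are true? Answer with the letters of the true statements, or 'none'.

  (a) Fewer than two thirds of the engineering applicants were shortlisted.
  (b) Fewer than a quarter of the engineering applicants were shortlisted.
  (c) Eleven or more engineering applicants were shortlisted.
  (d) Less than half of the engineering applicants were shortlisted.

(c)

|A| = 14, |A ∩ B| = 14, |A ∖ B| = 0.
(a) |A ∩ B| / |A| < 2/3: fails.
(b) |A ∩ B| / |A| < 1/4: fails.
(c) |A ∩ B| ≥ 11: holds.
(d) |A ∩ B| < |A ∖ B|: fails.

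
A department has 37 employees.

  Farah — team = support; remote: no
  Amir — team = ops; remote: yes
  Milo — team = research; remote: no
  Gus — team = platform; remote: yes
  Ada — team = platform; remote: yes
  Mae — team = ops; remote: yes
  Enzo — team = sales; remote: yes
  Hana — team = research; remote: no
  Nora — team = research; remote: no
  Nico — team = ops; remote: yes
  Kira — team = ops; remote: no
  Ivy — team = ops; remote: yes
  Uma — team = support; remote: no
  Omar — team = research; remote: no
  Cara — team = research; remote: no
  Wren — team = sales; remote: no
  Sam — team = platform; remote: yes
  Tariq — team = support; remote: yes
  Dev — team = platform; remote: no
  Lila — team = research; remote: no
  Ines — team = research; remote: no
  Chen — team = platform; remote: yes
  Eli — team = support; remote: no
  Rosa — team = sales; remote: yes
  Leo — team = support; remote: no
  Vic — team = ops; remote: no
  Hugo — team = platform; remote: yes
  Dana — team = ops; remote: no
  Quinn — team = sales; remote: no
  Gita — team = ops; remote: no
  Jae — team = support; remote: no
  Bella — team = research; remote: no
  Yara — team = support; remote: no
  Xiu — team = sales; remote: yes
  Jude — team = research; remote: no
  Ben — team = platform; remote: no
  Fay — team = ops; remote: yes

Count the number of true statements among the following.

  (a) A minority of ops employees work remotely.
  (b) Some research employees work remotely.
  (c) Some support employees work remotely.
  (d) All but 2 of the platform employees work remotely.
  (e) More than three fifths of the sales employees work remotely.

2

(a) ops: |A| = 9, |A ∩ B| = 5; needs |A ∩ B| < |A ∖ B| — false.
(b) research: |A| = 9, |A ∩ B| = 0; needs A ∩ B ≠ ∅ (|A ∩ B| ≥ 1) — false.
(c) support: |A| = 7, |A ∩ B| = 1; needs A ∩ B ≠ ∅ (|A ∩ B| ≥ 1) — true.
(d) platform: |A| = 7, |A ∩ B| = 5; needs |A ∖ B| = 2 — true.
(e) sales: |A| = 5, |A ∩ B| = 3; needs |A ∩ B| / |A| > 3/5 — false.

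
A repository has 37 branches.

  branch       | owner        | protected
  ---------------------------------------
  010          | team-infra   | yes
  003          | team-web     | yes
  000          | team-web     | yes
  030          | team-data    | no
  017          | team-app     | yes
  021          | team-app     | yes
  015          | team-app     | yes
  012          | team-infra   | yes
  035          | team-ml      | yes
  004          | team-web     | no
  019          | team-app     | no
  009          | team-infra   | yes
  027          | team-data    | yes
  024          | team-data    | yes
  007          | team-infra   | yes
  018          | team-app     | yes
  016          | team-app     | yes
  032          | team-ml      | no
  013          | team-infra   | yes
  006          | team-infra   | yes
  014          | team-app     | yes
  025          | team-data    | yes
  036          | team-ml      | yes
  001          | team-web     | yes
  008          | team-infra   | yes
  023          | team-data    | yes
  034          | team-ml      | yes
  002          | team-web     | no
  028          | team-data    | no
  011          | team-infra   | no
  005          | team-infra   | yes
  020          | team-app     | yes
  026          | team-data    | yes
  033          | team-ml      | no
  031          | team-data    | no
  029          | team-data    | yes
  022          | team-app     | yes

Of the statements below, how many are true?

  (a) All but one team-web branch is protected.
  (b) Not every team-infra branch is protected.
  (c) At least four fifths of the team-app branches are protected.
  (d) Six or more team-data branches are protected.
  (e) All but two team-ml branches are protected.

4

(a) team-web: |A| = 5, |A ∩ B| = 3; needs |A ∖ B| = 1 — false.
(b) team-infra: |A| = 9, |A ∩ B| = 8; needs A ⊄ B (|A ∖ B| ≥ 1) — true.
(c) team-app: |A| = 9, |A ∩ B| = 8; needs |A ∩ B| / |A| ≥ 4/5 — true.
(d) team-data: |A| = 9, |A ∩ B| = 6; needs |A ∩ B| ≥ 6 — true.
(e) team-ml: |A| = 5, |A ∩ B| = 3; needs |A ∖ B| = 2 — true.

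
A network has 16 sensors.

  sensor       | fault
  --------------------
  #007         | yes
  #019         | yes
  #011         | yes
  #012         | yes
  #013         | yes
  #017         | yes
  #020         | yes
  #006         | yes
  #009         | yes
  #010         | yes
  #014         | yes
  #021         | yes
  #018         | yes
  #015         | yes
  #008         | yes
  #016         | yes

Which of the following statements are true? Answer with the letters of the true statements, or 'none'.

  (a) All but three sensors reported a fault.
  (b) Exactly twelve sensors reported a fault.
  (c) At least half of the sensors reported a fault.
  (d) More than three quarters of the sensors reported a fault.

|A| = 16, |A ∩ B| = 16, |A ∖ B| = 0.
(a) |A ∖ B| = 3: fails.
(b) |A ∩ B| = 12: fails.
(c) |A ∩ B| ≥ |A ∖ B|: holds.
(d) |A ∩ B| / |A| > 3/4: holds.

(c), (d)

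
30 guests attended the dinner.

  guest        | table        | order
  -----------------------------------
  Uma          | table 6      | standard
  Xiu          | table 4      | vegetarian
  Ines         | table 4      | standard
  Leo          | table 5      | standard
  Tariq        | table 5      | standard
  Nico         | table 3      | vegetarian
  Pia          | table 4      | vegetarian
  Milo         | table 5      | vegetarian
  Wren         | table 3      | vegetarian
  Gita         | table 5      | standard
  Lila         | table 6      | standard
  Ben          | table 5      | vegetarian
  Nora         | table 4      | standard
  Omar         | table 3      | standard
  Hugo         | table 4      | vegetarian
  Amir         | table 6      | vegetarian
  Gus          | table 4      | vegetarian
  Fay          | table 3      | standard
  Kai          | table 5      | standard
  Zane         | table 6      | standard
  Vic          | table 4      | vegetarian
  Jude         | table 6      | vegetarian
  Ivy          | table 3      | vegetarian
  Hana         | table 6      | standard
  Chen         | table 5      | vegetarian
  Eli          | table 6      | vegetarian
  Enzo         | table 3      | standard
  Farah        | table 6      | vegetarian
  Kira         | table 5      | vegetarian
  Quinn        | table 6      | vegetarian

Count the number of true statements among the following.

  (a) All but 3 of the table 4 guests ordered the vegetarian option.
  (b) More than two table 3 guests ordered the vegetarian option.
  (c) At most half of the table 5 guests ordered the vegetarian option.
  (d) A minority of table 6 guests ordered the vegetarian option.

(a) table 4: |A| = 7, |A ∩ B| = 5; needs |A ∖ B| = 3 — false.
(b) table 3: |A| = 6, |A ∩ B| = 3; needs |A ∩ B| > 2 — true.
(c) table 5: |A| = 8, |A ∩ B| = 4; needs |A ∩ B| ≤ |A ∖ B| — true.
(d) table 6: |A| = 9, |A ∩ B| = 5; needs |A ∩ B| < |A ∖ B| — false.

2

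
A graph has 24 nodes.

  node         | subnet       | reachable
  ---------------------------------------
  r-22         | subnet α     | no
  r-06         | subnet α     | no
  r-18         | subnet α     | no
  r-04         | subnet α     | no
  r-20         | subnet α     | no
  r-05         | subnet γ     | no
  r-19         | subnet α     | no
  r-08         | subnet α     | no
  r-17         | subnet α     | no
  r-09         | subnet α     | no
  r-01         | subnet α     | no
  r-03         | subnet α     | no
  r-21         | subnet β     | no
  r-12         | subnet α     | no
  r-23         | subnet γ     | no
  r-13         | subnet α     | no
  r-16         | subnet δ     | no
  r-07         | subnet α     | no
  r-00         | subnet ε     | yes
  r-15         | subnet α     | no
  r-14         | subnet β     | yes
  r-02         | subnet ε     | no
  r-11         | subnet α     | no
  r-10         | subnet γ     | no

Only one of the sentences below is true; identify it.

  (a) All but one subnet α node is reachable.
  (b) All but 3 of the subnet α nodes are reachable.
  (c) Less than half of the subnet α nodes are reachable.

|A| = 16, |A ∩ B| = 0, |A ∖ B| = 16.
(a) requires |A ∖ B| = 1: false.
(b) requires |A ∖ B| = 3: false.
(c) requires |A ∩ B| < |A ∖ B|: true.

(c)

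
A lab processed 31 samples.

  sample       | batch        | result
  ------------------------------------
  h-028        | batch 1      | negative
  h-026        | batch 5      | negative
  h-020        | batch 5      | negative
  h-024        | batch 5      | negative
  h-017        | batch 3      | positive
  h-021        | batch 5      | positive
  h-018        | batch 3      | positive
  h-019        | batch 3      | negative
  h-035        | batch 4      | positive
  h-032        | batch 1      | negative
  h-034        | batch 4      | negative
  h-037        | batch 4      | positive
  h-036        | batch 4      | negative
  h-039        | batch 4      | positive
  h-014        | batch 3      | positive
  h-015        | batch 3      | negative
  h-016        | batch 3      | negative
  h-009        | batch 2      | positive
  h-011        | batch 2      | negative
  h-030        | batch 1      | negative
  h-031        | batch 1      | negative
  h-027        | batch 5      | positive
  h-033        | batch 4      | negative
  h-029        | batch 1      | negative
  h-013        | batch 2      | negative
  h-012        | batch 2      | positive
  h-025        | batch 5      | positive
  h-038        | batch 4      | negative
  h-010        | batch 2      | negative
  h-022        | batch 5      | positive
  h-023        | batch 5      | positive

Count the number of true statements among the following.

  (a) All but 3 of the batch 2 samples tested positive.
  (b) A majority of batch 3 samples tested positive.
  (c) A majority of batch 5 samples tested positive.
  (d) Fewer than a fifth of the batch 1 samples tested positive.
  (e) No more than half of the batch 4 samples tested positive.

4

(a) batch 2: |A| = 5, |A ∩ B| = 2; needs |A ∖ B| = 3 — true.
(b) batch 3: |A| = 6, |A ∩ B| = 3; needs |A ∩ B| > |A ∖ B| — false.
(c) batch 5: |A| = 8, |A ∩ B| = 5; needs |A ∩ B| > |A ∖ B| — true.
(d) batch 1: |A| = 5, |A ∩ B| = 0; needs |A ∩ B| / |A| < 1/5 — true.
(e) batch 4: |A| = 7, |A ∩ B| = 3; needs |A ∩ B| ≤ |A ∖ B| — true.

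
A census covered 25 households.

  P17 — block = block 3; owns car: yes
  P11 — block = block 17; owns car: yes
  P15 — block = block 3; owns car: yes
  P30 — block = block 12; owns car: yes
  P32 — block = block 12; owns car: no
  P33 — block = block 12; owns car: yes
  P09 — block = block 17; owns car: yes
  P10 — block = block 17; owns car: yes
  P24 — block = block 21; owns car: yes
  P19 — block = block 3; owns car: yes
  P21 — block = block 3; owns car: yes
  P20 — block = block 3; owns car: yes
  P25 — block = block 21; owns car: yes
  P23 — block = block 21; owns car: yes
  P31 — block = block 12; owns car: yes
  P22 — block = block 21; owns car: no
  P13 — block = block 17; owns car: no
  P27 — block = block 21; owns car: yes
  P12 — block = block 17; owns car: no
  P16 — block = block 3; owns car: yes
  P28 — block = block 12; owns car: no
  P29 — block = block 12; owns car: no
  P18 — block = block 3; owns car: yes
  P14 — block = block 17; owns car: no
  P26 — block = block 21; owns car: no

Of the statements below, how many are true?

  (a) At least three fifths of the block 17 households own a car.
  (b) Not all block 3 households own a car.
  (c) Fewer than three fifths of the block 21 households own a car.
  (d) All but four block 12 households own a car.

(a) block 17: |A| = 6, |A ∩ B| = 3; needs |A ∩ B| / |A| ≥ 3/5 — false.
(b) block 3: |A| = 7, |A ∩ B| = 7; needs A ⊄ B (|A ∖ B| ≥ 1) — false.
(c) block 21: |A| = 6, |A ∩ B| = 4; needs |A ∩ B| / |A| < 3/5 — false.
(d) block 12: |A| = 6, |A ∩ B| = 3; needs |A ∖ B| = 4 — false.

0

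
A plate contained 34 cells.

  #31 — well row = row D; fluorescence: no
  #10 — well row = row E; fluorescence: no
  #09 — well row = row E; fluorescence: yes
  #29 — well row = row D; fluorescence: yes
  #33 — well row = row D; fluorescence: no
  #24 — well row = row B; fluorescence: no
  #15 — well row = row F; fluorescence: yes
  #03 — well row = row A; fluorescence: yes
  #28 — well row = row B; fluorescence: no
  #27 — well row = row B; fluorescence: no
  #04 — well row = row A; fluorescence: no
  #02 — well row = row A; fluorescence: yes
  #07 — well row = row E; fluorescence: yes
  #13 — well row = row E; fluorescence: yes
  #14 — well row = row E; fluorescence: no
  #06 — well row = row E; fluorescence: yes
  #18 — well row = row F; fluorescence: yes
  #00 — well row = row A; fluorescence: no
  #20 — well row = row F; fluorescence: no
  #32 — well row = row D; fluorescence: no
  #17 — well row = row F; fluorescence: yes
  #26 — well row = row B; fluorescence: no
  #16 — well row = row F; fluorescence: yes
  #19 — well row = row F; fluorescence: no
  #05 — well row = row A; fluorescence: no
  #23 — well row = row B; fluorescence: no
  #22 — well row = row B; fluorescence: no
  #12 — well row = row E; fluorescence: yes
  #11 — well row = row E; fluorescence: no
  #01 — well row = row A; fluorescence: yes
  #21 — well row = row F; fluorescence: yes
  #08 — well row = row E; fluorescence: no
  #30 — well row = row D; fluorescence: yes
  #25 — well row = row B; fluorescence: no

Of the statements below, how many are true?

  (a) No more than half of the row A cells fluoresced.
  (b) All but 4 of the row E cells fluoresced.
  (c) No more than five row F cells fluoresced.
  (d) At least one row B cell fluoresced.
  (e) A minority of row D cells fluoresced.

(a) row A: |A| = 6, |A ∩ B| = 3; needs |A ∩ B| ≤ |A ∖ B| — true.
(b) row E: |A| = 9, |A ∩ B| = 5; needs |A ∖ B| = 4 — true.
(c) row F: |A| = 7, |A ∩ B| = 5; needs |A ∩ B| ≤ 5 — true.
(d) row B: |A| = 7, |A ∩ B| = 0; needs A ∩ B ≠ ∅ (|A ∩ B| ≥ 1) — false.
(e) row D: |A| = 5, |A ∩ B| = 2; needs |A ∩ B| < |A ∖ B| — true.

4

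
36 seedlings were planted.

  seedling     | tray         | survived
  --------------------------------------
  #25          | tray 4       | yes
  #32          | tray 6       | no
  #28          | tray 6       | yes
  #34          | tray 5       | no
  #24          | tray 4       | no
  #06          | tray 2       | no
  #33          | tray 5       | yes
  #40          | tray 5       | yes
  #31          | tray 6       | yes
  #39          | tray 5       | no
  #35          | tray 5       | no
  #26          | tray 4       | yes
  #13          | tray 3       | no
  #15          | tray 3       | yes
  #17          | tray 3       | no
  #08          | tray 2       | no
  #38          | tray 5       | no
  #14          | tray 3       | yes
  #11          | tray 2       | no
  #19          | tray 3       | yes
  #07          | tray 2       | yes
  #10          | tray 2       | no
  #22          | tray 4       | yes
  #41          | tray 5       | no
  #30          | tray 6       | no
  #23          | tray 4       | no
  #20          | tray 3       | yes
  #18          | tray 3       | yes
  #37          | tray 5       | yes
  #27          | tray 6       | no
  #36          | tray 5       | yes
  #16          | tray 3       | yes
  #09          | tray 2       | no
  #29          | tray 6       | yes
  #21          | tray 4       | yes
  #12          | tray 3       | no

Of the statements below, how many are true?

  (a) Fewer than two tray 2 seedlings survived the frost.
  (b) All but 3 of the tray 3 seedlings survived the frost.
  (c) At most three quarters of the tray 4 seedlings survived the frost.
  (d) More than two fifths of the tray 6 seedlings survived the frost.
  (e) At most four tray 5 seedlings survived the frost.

5

(a) tray 2: |A| = 6, |A ∩ B| = 1; needs |A ∩ B| < 2 — true.
(b) tray 3: |A| = 9, |A ∩ B| = 6; needs |A ∖ B| = 3 — true.
(c) tray 4: |A| = 6, |A ∩ B| = 4; needs |A ∩ B| / |A| ≤ 3/4 — true.
(d) tray 6: |A| = 6, |A ∩ B| = 3; needs |A ∩ B| / |A| > 2/5 — true.
(e) tray 5: |A| = 9, |A ∩ B| = 4; needs |A ∩ B| ≤ 4 — true.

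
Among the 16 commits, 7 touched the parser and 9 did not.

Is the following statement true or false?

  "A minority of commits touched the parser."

'A minority of commits touched the parser' holds iff |A ∩ B| < |A ∖ B|.
|A| = 16, |A ∩ B| = 7, |A ∖ B| = 9.
7 < 9, so the statement is true.

True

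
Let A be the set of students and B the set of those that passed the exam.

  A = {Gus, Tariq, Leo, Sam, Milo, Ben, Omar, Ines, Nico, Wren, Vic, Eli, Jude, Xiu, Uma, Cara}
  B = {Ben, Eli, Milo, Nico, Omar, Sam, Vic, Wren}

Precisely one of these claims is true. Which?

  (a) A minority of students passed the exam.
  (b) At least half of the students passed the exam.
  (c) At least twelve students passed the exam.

(b)

|A| = 16, |A ∩ B| = 8, |A ∖ B| = 8.
(a) requires |A ∩ B| < |A ∖ B|: false.
(b) requires |A ∩ B| ≥ |A ∖ B|: true.
(c) requires |A ∩ B| ≥ 12: false.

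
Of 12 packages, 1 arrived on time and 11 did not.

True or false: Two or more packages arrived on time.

Truth condition: |A ∩ B| ≥ 2.
|A| = 12, |A ∩ B| = 1, |A ∖ B| = 11.
|A ∩ B| = 1, so the statement is false.

False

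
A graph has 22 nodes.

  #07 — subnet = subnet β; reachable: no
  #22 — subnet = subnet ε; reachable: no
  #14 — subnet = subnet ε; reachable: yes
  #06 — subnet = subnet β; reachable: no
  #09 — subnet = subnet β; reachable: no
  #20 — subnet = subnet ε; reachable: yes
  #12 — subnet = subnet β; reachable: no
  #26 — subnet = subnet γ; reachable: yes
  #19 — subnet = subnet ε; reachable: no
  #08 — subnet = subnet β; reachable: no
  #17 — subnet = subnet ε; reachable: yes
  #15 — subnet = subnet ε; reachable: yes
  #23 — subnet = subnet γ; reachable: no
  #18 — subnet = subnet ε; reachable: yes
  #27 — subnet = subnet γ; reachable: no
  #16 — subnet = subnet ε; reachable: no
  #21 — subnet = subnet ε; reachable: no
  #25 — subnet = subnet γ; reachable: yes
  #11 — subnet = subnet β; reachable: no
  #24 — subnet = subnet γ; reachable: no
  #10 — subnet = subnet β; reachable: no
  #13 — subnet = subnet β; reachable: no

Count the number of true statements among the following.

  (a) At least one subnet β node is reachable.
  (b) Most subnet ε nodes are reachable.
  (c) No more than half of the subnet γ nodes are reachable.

(a) subnet β: |A| = 8, |A ∩ B| = 0; needs A ∩ B ≠ ∅ (|A ∩ B| ≥ 1) — false.
(b) subnet ε: |A| = 9, |A ∩ B| = 5; needs |A ∩ B| > |A ∖ B| — true.
(c) subnet γ: |A| = 5, |A ∩ B| = 2; needs |A ∩ B| ≤ |A ∖ B| — true.

2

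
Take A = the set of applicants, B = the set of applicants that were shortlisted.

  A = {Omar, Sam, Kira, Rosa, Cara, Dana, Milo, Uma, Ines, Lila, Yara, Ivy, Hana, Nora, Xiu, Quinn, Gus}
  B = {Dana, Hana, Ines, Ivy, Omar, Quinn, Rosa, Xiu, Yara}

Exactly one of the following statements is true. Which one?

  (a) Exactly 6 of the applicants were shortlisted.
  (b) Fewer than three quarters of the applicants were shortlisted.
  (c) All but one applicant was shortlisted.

|A| = 17, |A ∩ B| = 9, |A ∖ B| = 8.
(a) requires |A ∩ B| = 6: false.
(b) requires |A ∩ B| / |A| < 3/4: true.
(c) requires |A ∖ B| = 1: false.

(b)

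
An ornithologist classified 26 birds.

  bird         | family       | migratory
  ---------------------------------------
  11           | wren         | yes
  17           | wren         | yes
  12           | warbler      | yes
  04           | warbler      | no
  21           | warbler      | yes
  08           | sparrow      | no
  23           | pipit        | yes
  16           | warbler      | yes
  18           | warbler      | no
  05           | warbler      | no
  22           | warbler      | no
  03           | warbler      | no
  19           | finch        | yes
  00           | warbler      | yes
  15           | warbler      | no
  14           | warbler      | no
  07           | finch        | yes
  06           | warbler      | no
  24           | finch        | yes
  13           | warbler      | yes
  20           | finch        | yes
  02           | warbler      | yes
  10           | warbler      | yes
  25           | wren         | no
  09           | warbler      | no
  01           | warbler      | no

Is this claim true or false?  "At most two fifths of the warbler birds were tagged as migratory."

False

The determiner here denotes the relation: |A ∩ B| / |A| ≤ 2/5.
|A| = 17, |A ∩ B| = 7, |A ∖ B| = 10.
|A ∩ B|/|A| = 7/17, so the statement is false.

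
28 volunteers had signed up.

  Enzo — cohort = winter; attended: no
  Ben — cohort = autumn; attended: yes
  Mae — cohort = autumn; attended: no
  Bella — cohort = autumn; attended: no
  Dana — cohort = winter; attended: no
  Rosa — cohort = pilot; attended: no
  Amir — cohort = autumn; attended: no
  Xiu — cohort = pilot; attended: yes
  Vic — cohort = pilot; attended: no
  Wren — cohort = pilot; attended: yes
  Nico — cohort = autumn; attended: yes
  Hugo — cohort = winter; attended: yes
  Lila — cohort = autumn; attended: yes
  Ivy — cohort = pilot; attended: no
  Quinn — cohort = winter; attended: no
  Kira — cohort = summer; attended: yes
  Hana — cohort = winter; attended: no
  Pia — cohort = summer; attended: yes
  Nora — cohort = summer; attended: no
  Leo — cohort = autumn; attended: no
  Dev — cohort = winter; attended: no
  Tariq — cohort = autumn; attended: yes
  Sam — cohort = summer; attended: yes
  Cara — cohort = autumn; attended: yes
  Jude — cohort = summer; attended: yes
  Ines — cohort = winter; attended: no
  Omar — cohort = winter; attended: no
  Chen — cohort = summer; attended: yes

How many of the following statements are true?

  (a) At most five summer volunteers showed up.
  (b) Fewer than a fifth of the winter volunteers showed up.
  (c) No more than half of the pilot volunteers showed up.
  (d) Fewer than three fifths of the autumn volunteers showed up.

4

(a) summer: |A| = 6, |A ∩ B| = 5; needs |A ∩ B| ≤ 5 — true.
(b) winter: |A| = 8, |A ∩ B| = 1; needs |A ∩ B| / |A| < 1/5 — true.
(c) pilot: |A| = 5, |A ∩ B| = 2; needs |A ∩ B| ≤ |A ∖ B| — true.
(d) autumn: |A| = 9, |A ∩ B| = 5; needs |A ∩ B| / |A| < 3/5 — true.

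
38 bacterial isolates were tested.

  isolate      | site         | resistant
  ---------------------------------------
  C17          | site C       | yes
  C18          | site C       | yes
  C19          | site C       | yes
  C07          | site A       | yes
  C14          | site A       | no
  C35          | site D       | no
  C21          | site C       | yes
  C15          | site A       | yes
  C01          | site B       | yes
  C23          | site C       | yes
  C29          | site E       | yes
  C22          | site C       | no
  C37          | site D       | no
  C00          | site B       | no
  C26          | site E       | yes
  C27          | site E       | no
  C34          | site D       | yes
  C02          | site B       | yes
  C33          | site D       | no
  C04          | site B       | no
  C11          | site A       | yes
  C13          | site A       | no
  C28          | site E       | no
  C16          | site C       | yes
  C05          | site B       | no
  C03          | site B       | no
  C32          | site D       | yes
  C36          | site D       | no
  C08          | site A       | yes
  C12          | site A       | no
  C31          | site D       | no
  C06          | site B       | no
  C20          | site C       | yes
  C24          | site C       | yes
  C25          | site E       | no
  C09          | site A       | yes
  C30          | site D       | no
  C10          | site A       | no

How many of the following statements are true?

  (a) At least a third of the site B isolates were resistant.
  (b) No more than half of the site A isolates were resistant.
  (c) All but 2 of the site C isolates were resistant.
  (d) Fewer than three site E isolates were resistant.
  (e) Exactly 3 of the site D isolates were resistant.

1

(a) site B: |A| = 7, |A ∩ B| = 2; needs |A ∩ B| / |A| ≥ 1/3 — false.
(b) site A: |A| = 9, |A ∩ B| = 5; needs |A ∩ B| ≤ |A ∖ B| — false.
(c) site C: |A| = 9, |A ∩ B| = 8; needs |A ∖ B| = 2 — false.
(d) site E: |A| = 5, |A ∩ B| = 2; needs |A ∩ B| < 3 — true.
(e) site D: |A| = 8, |A ∩ B| = 2; needs |A ∩ B| = 3 — false.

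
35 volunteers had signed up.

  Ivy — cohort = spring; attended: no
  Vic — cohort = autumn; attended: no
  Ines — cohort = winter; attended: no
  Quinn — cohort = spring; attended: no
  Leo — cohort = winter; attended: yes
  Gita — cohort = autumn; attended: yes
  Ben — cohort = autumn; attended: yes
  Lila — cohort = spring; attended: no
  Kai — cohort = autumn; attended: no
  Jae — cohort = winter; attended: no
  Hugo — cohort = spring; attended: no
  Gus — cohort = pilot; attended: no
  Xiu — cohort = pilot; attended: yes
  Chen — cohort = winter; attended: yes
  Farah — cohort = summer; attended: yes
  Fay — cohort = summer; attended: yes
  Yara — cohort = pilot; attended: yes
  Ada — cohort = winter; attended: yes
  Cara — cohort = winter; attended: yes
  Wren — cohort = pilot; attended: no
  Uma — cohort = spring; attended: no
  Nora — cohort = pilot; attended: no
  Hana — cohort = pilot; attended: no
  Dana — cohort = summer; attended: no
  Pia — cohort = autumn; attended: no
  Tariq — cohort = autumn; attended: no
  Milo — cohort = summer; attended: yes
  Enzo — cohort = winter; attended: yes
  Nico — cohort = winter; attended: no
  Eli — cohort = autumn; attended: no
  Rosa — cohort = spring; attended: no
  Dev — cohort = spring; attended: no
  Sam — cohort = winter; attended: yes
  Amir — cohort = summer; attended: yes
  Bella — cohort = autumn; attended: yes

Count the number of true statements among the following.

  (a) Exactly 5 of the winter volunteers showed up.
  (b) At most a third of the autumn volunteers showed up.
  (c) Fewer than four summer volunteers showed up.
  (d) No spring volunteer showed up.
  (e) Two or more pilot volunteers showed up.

(a) winter: |A| = 9, |A ∩ B| = 6; needs |A ∩ B| = 5 — false.
(b) autumn: |A| = 8, |A ∩ B| = 3; needs |A ∩ B| / |A| ≤ 1/3 — false.
(c) summer: |A| = 5, |A ∩ B| = 4; needs |A ∩ B| < 4 — false.
(d) spring: |A| = 7, |A ∩ B| = 0; needs A ∩ B = ∅ (|A ∩ B| = 0) — true.
(e) pilot: |A| = 6, |A ∩ B| = 2; needs |A ∩ B| ≥ 2 — true.

2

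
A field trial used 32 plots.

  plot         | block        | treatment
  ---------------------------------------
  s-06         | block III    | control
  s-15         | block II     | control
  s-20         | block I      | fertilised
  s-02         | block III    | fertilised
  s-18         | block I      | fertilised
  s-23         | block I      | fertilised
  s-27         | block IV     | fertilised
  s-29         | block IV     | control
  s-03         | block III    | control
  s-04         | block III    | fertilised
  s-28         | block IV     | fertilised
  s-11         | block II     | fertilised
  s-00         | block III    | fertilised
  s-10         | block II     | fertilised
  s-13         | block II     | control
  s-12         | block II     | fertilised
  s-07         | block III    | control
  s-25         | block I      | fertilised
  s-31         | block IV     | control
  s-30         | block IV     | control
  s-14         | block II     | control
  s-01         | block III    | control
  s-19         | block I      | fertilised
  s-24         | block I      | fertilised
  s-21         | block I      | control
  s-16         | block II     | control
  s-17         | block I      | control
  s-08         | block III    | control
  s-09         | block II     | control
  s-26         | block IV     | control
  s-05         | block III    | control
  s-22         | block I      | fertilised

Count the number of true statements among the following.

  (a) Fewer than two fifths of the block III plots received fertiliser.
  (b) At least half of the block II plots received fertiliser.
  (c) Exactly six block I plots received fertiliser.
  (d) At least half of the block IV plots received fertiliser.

(a) block III: |A| = 9, |A ∩ B| = 3; needs |A ∩ B| / |A| < 2/5 — true.
(b) block II: |A| = 8, |A ∩ B| = 3; needs |A ∩ B| ≥ |A ∖ B| — false.
(c) block I: |A| = 9, |A ∩ B| = 7; needs |A ∩ B| = 6 — false.
(d) block IV: |A| = 6, |A ∩ B| = 2; needs |A ∩ B| ≥ |A ∖ B| — false.

1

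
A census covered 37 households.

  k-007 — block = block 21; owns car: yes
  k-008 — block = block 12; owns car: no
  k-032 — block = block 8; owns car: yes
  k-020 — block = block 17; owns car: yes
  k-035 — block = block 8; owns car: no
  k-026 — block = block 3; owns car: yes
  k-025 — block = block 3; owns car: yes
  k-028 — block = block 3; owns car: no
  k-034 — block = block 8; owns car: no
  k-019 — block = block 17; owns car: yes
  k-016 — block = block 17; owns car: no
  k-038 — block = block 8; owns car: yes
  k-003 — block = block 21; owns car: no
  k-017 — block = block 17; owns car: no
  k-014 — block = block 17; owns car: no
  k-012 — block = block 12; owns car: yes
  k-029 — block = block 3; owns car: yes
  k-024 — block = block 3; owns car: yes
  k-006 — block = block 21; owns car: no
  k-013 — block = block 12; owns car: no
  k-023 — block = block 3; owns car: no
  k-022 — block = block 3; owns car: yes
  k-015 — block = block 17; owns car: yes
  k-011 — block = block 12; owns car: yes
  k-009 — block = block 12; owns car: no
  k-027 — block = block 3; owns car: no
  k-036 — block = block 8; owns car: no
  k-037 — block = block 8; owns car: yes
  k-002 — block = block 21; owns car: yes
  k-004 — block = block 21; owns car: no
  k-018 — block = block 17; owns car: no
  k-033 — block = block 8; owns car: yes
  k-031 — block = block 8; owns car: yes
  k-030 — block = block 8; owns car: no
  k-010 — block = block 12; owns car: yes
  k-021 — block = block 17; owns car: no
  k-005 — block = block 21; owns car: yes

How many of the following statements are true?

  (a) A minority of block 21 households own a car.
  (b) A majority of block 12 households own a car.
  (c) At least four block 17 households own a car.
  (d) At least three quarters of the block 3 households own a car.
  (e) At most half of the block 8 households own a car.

(a) block 21: |A| = 6, |A ∩ B| = 3; needs |A ∩ B| < |A ∖ B| — false.
(b) block 12: |A| = 6, |A ∩ B| = 3; needs |A ∩ B| > |A ∖ B| — false.
(c) block 17: |A| = 8, |A ∩ B| = 3; needs |A ∩ B| ≥ 4 — false.
(d) block 3: |A| = 8, |A ∩ B| = 5; needs |A ∩ B| / |A| ≥ 3/4 — false.
(e) block 8: |A| = 9, |A ∩ B| = 5; needs |A ∩ B| ≤ |A ∖ B| — false.

0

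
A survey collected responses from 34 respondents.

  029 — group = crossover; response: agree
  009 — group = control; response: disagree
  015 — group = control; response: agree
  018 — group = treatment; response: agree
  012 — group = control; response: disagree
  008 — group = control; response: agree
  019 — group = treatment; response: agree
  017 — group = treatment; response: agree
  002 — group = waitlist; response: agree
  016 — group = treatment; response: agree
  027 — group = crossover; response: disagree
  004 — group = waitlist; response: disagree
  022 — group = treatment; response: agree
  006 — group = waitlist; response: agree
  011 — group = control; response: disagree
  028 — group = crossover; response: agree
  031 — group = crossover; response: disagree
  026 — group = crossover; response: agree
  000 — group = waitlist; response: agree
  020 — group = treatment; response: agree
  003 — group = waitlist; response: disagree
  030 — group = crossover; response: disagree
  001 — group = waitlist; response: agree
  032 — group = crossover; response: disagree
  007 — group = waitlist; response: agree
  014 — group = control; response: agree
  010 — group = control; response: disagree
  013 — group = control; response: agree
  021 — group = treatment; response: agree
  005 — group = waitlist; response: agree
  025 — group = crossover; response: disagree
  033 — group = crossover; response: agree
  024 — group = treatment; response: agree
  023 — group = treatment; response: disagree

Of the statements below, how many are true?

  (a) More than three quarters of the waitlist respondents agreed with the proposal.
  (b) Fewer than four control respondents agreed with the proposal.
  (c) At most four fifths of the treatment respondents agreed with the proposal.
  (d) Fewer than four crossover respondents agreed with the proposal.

0

(a) waitlist: |A| = 8, |A ∩ B| = 6; needs |A ∩ B| / |A| > 3/4 — false.
(b) control: |A| = 8, |A ∩ B| = 4; needs |A ∩ B| < 4 — false.
(c) treatment: |A| = 9, |A ∩ B| = 8; needs |A ∩ B| / |A| ≤ 4/5 — false.
(d) crossover: |A| = 9, |A ∩ B| = 4; needs |A ∩ B| < 4 — false.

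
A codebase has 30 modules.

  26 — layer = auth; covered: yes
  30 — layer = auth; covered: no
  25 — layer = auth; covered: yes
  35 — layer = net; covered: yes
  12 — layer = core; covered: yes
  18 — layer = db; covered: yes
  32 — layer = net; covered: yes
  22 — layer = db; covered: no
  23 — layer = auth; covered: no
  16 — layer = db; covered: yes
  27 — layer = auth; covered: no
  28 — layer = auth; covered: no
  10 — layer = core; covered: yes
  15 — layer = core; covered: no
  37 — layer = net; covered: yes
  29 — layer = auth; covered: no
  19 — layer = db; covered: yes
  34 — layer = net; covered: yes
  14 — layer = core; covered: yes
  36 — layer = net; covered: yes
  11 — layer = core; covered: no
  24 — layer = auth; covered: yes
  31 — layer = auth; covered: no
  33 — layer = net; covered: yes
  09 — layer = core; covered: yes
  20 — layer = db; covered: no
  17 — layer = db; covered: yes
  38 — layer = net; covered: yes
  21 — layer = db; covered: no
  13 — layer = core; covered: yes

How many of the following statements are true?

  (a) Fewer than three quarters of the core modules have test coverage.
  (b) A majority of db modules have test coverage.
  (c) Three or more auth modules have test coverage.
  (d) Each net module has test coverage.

(a) core: |A| = 7, |A ∩ B| = 5; needs |A ∩ B| / |A| < 3/4 — true.
(b) db: |A| = 7, |A ∩ B| = 4; needs |A ∩ B| > |A ∖ B| — true.
(c) auth: |A| = 9, |A ∩ B| = 3; needs |A ∩ B| ≥ 3 — true.
(d) net: |A| = 7, |A ∩ B| = 7; needs A ⊆ B, i.e. every element of A is in B (|A ∖ B| = 0) — true.

4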